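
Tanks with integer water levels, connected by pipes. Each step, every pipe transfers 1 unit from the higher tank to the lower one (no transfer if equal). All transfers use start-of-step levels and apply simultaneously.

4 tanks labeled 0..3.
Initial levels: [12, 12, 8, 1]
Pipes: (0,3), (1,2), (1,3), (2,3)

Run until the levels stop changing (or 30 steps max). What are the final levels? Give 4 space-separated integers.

Answer: 10 8 8 7

Derivation:
Step 1: flows [0->3,1->2,1->3,2->3] -> levels [11 10 8 4]
Step 2: flows [0->3,1->2,1->3,2->3] -> levels [10 8 8 7]
Step 3: flows [0->3,1=2,1->3,2->3] -> levels [9 7 7 10]
Step 4: flows [3->0,1=2,3->1,3->2] -> levels [10 8 8 7]
  -> period-2 cycle: step 4 state = step 2 state; never stabilizes
  -> state at step 30: (30-2) mod 2 = 0, same as step 2 -> [10 8 8 7]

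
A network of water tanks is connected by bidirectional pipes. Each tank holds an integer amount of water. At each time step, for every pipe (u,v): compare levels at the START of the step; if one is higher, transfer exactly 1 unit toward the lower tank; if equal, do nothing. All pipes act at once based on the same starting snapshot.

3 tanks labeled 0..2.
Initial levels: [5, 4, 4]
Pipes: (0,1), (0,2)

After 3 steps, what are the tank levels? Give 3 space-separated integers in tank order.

Answer: 3 5 5

Derivation:
Step 1: flows [0->1,0->2] -> levels [3 5 5]
Step 2: flows [1->0,2->0] -> levels [5 4 4]
  -> period-2 cycle: step 2 state = step 0 state
  -> state at step 3: (3-0) mod 2 = 1, same as step 1 -> [3 5 5]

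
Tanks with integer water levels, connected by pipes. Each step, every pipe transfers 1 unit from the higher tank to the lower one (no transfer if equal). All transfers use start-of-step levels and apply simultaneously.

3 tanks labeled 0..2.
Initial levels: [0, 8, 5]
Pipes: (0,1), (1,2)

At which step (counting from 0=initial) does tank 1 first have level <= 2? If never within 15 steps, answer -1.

Answer: -1

Derivation:
Step 1: flows [1->0,1->2] -> levels [1 6 6]
Step 2: flows [1->0,1=2] -> levels [2 5 6]
Step 3: flows [1->0,2->1] -> levels [3 5 5]
Step 4: flows [1->0,1=2] -> levels [4 4 5]
Step 5: flows [0=1,2->1] -> levels [4 5 4]
Step 6: flows [1->0,1->2] -> levels [5 3 5]
Step 7: flows [0->1,2->1] -> levels [4 5 4]
  -> period-2 cycle (repeats step 5); tank 1 never drops to <=2
Tank 1 never reaches <=2 within 15 steps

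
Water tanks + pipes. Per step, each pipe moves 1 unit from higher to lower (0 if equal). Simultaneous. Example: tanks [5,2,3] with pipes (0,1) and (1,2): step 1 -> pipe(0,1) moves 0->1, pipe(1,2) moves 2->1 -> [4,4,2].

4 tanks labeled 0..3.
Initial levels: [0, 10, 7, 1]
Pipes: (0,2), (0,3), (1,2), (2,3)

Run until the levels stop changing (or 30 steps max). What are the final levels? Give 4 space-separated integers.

Answer: 5 5 3 5

Derivation:
Step 1: flows [2->0,3->0,1->2,2->3] -> levels [2 9 6 1]
Step 2: flows [2->0,0->3,1->2,2->3] -> levels [2 8 5 3]
Step 3: flows [2->0,3->0,1->2,2->3] -> levels [4 7 4 3]
Step 4: flows [0=2,0->3,1->2,2->3] -> levels [3 6 4 5]
Step 5: flows [2->0,3->0,1->2,3->2] -> levels [5 5 5 3]
Step 6: flows [0=2,0->3,1=2,2->3] -> levels [4 5 4 5]
Step 7: flows [0=2,3->0,1->2,3->2] -> levels [5 4 6 3]
Step 8: flows [2->0,0->3,2->1,2->3] -> levels [5 5 3 5]
Step 9: flows [0->2,0=3,1->2,3->2] -> levels [4 4 6 4]
Step 10: flows [2->0,0=3,2->1,2->3] -> levels [5 5 3 5]
  -> period-2 cycle: step 10 state = step 8 state; never stabilizes
  -> state at step 30: (30-8) mod 2 = 0, same as step 8 -> [5 5 3 5]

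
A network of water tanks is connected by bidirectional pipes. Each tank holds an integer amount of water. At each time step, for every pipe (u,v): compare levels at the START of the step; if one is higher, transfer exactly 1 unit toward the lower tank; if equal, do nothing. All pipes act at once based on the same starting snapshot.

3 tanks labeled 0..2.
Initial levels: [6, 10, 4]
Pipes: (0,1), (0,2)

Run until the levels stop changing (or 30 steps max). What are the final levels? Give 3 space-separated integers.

Answer: 6 7 7

Derivation:
Step 1: flows [1->0,0->2] -> levels [6 9 5]
Step 2: flows [1->0,0->2] -> levels [6 8 6]
Step 3: flows [1->0,0=2] -> levels [7 7 6]
Step 4: flows [0=1,0->2] -> levels [6 7 7]
Step 5: flows [1->0,2->0] -> levels [8 6 6]
Step 6: flows [0->1,0->2] -> levels [6 7 7]
  -> period-2 cycle: step 6 state = step 4 state; never stabilizes
  -> state at step 30: (30-4) mod 2 = 0, same as step 4 -> [6 7 7]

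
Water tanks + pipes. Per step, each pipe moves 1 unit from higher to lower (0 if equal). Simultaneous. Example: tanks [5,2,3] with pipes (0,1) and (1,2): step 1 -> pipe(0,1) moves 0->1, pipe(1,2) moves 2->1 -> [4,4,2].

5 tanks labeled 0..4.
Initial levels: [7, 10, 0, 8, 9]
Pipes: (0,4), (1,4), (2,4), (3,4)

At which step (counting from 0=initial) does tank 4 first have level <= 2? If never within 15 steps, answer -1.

Answer: -1

Derivation:
Step 1: flows [4->0,1->4,4->2,4->3] -> levels [8 9 1 9 7]
Step 2: flows [0->4,1->4,4->2,3->4] -> levels [7 8 2 8 9]
Step 3: flows [4->0,4->1,4->2,4->3] -> levels [8 9 3 9 5]
Step 4: flows [0->4,1->4,4->2,3->4] -> levels [7 8 4 8 7]
Step 5: flows [0=4,1->4,4->2,3->4] -> levels [7 7 5 7 8]
Step 6: flows [4->0,4->1,4->2,4->3] -> levels [8 8 6 8 4]
Step 7: flows [0->4,1->4,2->4,3->4] -> levels [7 7 5 7 8]
  -> period-2 cycle (repeats step 5); tank 4 never drops to <=2
Tank 4 never reaches <=2 within 15 steps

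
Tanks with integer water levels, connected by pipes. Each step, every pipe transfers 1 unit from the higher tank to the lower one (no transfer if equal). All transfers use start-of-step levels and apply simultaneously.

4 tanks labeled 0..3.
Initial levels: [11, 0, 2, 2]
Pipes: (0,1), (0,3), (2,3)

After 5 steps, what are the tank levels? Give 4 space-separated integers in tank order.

Step 1: flows [0->1,0->3,2=3] -> levels [9 1 2 3]
Step 2: flows [0->1,0->3,3->2] -> levels [7 2 3 3]
Step 3: flows [0->1,0->3,2=3] -> levels [5 3 3 4]
Step 4: flows [0->1,0->3,3->2] -> levels [3 4 4 4]
Step 5: flows [1->0,3->0,2=3] -> levels [5 3 4 3]

Answer: 5 3 4 3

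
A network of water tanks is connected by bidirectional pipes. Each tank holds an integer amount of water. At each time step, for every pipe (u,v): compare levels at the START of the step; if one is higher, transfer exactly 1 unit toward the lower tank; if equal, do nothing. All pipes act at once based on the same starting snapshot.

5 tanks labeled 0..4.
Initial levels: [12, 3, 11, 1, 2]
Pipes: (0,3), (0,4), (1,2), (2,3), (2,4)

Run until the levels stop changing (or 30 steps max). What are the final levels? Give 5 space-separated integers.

Answer: 4 6 5 7 7

Derivation:
Step 1: flows [0->3,0->4,2->1,2->3,2->4] -> levels [10 4 8 3 4]
Step 2: flows [0->3,0->4,2->1,2->3,2->4] -> levels [8 5 5 5 6]
Step 3: flows [0->3,0->4,1=2,2=3,4->2] -> levels [6 5 6 6 6]
Step 4: flows [0=3,0=4,2->1,2=3,2=4] -> levels [6 6 5 6 6]
Step 5: flows [0=3,0=4,1->2,3->2,4->2] -> levels [6 5 8 5 5]
Step 6: flows [0->3,0->4,2->1,2->3,2->4] -> levels [4 6 5 7 7]
Step 7: flows [3->0,4->0,1->2,3->2,4->2] -> levels [6 5 8 5 5]
  -> period-2 cycle: step 7 state = step 5 state; never stabilizes
  -> state at step 30: (30-5) mod 2 = 1, same as step 6 -> [4 6 5 7 7]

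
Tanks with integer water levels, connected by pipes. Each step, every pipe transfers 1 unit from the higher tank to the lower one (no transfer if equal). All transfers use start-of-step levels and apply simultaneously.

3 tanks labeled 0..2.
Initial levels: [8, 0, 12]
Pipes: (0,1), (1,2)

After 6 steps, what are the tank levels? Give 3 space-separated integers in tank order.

Answer: 7 6 7

Derivation:
Step 1: flows [0->1,2->1] -> levels [7 2 11]
Step 2: flows [0->1,2->1] -> levels [6 4 10]
Step 3: flows [0->1,2->1] -> levels [5 6 9]
Step 4: flows [1->0,2->1] -> levels [6 6 8]
Step 5: flows [0=1,2->1] -> levels [6 7 7]
Step 6: flows [1->0,1=2] -> levels [7 6 7]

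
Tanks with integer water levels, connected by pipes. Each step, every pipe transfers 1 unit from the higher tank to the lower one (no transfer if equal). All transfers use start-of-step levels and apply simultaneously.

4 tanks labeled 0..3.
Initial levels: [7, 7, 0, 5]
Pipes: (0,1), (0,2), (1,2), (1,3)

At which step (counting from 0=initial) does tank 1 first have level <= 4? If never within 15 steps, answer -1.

Step 1: flows [0=1,0->2,1->2,1->3] -> levels [6 5 2 6]
Step 2: flows [0->1,0->2,1->2,3->1] -> levels [4 6 4 5]
Step 3: flows [1->0,0=2,1->2,1->3] -> levels [5 3 5 6]
Tank 1 first reaches <=4 at step 3

Answer: 3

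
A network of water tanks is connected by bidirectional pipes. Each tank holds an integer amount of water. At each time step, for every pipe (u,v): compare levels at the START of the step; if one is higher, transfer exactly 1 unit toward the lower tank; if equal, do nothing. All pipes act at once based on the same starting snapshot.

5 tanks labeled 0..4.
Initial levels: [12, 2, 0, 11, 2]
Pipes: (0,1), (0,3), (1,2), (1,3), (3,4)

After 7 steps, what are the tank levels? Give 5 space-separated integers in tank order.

Step 1: flows [0->1,0->3,1->2,3->1,3->4] -> levels [10 3 1 10 3]
Step 2: flows [0->1,0=3,1->2,3->1,3->4] -> levels [9 4 2 8 4]
Step 3: flows [0->1,0->3,1->2,3->1,3->4] -> levels [7 5 3 7 5]
Step 4: flows [0->1,0=3,1->2,3->1,3->4] -> levels [6 6 4 5 6]
Step 5: flows [0=1,0->3,1->2,1->3,4->3] -> levels [5 4 5 8 5]
Step 6: flows [0->1,3->0,2->1,3->1,3->4] -> levels [5 7 4 5 6]
Step 7: flows [1->0,0=3,1->2,1->3,4->3] -> levels [6 4 5 7 5]

Answer: 6 4 5 7 5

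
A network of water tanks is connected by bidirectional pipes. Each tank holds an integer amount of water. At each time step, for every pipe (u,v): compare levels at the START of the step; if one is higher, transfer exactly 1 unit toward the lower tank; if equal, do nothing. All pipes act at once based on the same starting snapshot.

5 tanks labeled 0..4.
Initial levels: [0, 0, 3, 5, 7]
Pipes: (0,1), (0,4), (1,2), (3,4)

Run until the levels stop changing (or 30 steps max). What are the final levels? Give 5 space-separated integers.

Step 1: flows [0=1,4->0,2->1,4->3] -> levels [1 1 2 6 5]
Step 2: flows [0=1,4->0,2->1,3->4] -> levels [2 2 1 5 5]
Step 3: flows [0=1,4->0,1->2,3=4] -> levels [3 1 2 5 4]
Step 4: flows [0->1,4->0,2->1,3->4] -> levels [3 3 1 4 4]
Step 5: flows [0=1,4->0,1->2,3=4] -> levels [4 2 2 4 3]
Step 6: flows [0->1,0->4,1=2,3->4] -> levels [2 3 2 3 5]
Step 7: flows [1->0,4->0,1->2,4->3] -> levels [4 1 3 4 3]
Step 8: flows [0->1,0->4,2->1,3->4] -> levels [2 3 2 3 5]
  -> period-2 cycle: step 8 state = step 6 state; never stabilizes
  -> state at step 30: (30-6) mod 2 = 0, same as step 6 -> [2 3 2 3 5]

Answer: 2 3 2 3 5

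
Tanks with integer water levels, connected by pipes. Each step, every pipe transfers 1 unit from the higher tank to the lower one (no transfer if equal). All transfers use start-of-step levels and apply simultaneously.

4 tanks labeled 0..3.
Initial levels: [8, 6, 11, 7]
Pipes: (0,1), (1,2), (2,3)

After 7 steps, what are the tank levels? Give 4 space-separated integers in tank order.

Step 1: flows [0->1,2->1,2->3] -> levels [7 8 9 8]
Step 2: flows [1->0,2->1,2->3] -> levels [8 8 7 9]
Step 3: flows [0=1,1->2,3->2] -> levels [8 7 9 8]
Step 4: flows [0->1,2->1,2->3] -> levels [7 9 7 9]
Step 5: flows [1->0,1->2,3->2] -> levels [8 7 9 8]
  -> period-2 cycle: step 5 state = step 3 state
  -> state at step 7: (7-3) mod 2 = 0, same as step 3 -> [8 7 9 8]

Answer: 8 7 9 8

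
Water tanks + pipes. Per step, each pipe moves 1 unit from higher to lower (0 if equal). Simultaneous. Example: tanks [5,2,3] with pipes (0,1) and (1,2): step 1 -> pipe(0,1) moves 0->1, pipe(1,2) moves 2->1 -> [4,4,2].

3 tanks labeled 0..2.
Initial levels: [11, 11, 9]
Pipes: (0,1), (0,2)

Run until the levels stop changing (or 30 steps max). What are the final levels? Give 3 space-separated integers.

Step 1: flows [0=1,0->2] -> levels [10 11 10]
Step 2: flows [1->0,0=2] -> levels [11 10 10]
Step 3: flows [0->1,0->2] -> levels [9 11 11]
Step 4: flows [1->0,2->0] -> levels [11 10 10]
  -> period-2 cycle: step 4 state = step 2 state; never stabilizes
  -> state at step 30: (30-2) mod 2 = 0, same as step 2 -> [11 10 10]

Answer: 11 10 10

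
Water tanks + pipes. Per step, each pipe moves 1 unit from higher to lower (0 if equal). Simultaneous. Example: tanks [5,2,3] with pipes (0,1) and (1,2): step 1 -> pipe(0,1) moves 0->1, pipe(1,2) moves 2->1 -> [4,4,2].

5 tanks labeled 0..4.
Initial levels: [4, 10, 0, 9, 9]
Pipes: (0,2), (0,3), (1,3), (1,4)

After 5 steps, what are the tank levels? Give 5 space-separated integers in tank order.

Answer: 5 8 4 7 8

Derivation:
Step 1: flows [0->2,3->0,1->3,1->4] -> levels [4 8 1 9 10]
Step 2: flows [0->2,3->0,3->1,4->1] -> levels [4 10 2 7 9]
Step 3: flows [0->2,3->0,1->3,1->4] -> levels [4 8 3 7 10]
Step 4: flows [0->2,3->0,1->3,4->1] -> levels [4 8 4 7 9]
Step 5: flows [0=2,3->0,1->3,4->1] -> levels [5 8 4 7 8]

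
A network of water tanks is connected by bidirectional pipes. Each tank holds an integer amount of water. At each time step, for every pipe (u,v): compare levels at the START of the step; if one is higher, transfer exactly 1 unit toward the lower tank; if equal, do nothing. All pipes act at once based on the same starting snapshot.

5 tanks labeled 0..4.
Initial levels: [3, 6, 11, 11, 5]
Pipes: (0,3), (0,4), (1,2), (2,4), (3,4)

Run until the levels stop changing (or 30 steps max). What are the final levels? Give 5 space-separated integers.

Answer: 7 8 6 7 8

Derivation:
Step 1: flows [3->0,4->0,2->1,2->4,3->4] -> levels [5 7 9 9 6]
Step 2: flows [3->0,4->0,2->1,2->4,3->4] -> levels [7 8 7 7 7]
Step 3: flows [0=3,0=4,1->2,2=4,3=4] -> levels [7 7 8 7 7]
Step 4: flows [0=3,0=4,2->1,2->4,3=4] -> levels [7 8 6 7 8]
Step 5: flows [0=3,4->0,1->2,4->2,4->3] -> levels [8 7 8 8 5]
Step 6: flows [0=3,0->4,2->1,2->4,3->4] -> levels [7 8 6 7 8]
  -> period-2 cycle: step 6 state = step 4 state; never stabilizes
  -> state at step 30: (30-4) mod 2 = 0, same as step 4 -> [7 8 6 7 8]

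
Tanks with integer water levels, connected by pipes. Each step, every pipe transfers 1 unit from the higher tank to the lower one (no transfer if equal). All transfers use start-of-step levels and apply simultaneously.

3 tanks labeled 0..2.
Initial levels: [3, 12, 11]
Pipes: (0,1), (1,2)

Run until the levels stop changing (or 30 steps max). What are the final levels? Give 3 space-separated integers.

Step 1: flows [1->0,1->2] -> levels [4 10 12]
Step 2: flows [1->0,2->1] -> levels [5 10 11]
Step 3: flows [1->0,2->1] -> levels [6 10 10]
Step 4: flows [1->0,1=2] -> levels [7 9 10]
Step 5: flows [1->0,2->1] -> levels [8 9 9]
Step 6: flows [1->0,1=2] -> levels [9 8 9]
Step 7: flows [0->1,2->1] -> levels [8 10 8]
Step 8: flows [1->0,1->2] -> levels [9 8 9]
  -> period-2 cycle: step 8 state = step 6 state; never stabilizes
  -> state at step 30: (30-6) mod 2 = 0, same as step 6 -> [9 8 9]

Answer: 9 8 9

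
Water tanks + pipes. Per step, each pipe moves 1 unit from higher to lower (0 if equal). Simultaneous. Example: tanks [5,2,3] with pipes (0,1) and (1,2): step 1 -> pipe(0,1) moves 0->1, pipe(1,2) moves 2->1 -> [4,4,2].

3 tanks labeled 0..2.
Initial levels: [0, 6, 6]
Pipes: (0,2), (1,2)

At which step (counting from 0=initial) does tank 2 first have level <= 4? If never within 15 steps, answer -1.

Answer: 3

Derivation:
Step 1: flows [2->0,1=2] -> levels [1 6 5]
Step 2: flows [2->0,1->2] -> levels [2 5 5]
Step 3: flows [2->0,1=2] -> levels [3 5 4]
Tank 2 first reaches <=4 at step 3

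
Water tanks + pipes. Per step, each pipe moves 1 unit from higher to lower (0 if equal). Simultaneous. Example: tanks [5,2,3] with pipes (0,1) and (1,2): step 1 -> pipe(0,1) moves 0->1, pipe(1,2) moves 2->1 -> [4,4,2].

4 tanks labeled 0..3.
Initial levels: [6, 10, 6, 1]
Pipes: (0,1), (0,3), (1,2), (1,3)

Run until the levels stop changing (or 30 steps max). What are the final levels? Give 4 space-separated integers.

Step 1: flows [1->0,0->3,1->2,1->3] -> levels [6 7 7 3]
Step 2: flows [1->0,0->3,1=2,1->3] -> levels [6 5 7 5]
Step 3: flows [0->1,0->3,2->1,1=3] -> levels [4 7 6 6]
Step 4: flows [1->0,3->0,1->2,1->3] -> levels [6 4 7 6]
Step 5: flows [0->1,0=3,2->1,3->1] -> levels [5 7 6 5]
Step 6: flows [1->0,0=3,1->2,1->3] -> levels [6 4 7 6]
  -> period-2 cycle: step 6 state = step 4 state; never stabilizes
  -> state at step 30: (30-4) mod 2 = 0, same as step 4 -> [6 4 7 6]

Answer: 6 4 7 6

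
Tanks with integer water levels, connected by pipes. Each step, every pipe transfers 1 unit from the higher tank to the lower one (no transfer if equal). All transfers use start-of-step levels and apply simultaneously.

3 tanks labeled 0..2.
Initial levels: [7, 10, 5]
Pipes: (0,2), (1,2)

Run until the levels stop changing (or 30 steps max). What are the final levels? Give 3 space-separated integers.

Step 1: flows [0->2,1->2] -> levels [6 9 7]
Step 2: flows [2->0,1->2] -> levels [7 8 7]
Step 3: flows [0=2,1->2] -> levels [7 7 8]
Step 4: flows [2->0,2->1] -> levels [8 8 6]
Step 5: flows [0->2,1->2] -> levels [7 7 8]
  -> period-2 cycle: step 5 state = step 3 state; never stabilizes
  -> state at step 30: (30-3) mod 2 = 1, same as step 4 -> [8 8 6]

Answer: 8 8 6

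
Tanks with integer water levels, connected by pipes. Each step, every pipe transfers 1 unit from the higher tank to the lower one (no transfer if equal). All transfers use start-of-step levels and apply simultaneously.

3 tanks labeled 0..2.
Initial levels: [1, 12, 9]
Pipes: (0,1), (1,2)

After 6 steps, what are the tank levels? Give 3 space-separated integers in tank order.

Step 1: flows [1->0,1->2] -> levels [2 10 10]
Step 2: flows [1->0,1=2] -> levels [3 9 10]
Step 3: flows [1->0,2->1] -> levels [4 9 9]
Step 4: flows [1->0,1=2] -> levels [5 8 9]
Step 5: flows [1->0,2->1] -> levels [6 8 8]
Step 6: flows [1->0,1=2] -> levels [7 7 8]

Answer: 7 7 8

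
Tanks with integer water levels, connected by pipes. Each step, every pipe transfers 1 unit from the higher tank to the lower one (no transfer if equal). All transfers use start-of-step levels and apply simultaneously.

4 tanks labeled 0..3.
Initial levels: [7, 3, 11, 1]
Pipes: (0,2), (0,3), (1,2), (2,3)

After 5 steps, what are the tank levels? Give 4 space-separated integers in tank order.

Answer: 5 5 7 5

Derivation:
Step 1: flows [2->0,0->3,2->1,2->3] -> levels [7 4 8 3]
Step 2: flows [2->0,0->3,2->1,2->3] -> levels [7 5 5 5]
Step 3: flows [0->2,0->3,1=2,2=3] -> levels [5 5 6 6]
Step 4: flows [2->0,3->0,2->1,2=3] -> levels [7 6 4 5]
Step 5: flows [0->2,0->3,1->2,3->2] -> levels [5 5 7 5]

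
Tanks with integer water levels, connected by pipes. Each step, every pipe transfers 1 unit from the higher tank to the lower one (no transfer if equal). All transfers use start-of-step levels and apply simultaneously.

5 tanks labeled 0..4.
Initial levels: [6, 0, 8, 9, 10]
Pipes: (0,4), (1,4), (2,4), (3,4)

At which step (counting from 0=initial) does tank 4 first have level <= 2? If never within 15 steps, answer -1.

Step 1: flows [4->0,4->1,4->2,4->3] -> levels [7 1 9 10 6]
Step 2: flows [0->4,4->1,2->4,3->4] -> levels [6 2 8 9 8]
Step 3: flows [4->0,4->1,2=4,3->4] -> levels [7 3 8 8 7]
Step 4: flows [0=4,4->1,2->4,3->4] -> levels [7 4 7 7 8]
Step 5: flows [4->0,4->1,4->2,4->3] -> levels [8 5 8 8 4]
Step 6: flows [0->4,1->4,2->4,3->4] -> levels [7 4 7 7 8]
  -> period-2 cycle (repeats step 4); tank 4 never drops to <=2
Tank 4 never reaches <=2 within 15 steps

Answer: -1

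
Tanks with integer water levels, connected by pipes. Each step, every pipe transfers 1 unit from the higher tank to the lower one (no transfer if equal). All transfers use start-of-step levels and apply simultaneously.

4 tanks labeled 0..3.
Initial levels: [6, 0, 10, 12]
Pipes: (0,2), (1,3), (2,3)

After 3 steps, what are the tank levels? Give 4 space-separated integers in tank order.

Answer: 9 3 8 8

Derivation:
Step 1: flows [2->0,3->1,3->2] -> levels [7 1 10 10]
Step 2: flows [2->0,3->1,2=3] -> levels [8 2 9 9]
Step 3: flows [2->0,3->1,2=3] -> levels [9 3 8 8]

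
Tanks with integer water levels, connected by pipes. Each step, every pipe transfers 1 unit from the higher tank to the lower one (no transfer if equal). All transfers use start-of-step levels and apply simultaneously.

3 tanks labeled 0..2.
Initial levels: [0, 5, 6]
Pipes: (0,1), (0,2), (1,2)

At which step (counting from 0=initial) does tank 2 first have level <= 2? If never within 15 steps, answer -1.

Step 1: flows [1->0,2->0,2->1] -> levels [2 5 4]
Step 2: flows [1->0,2->0,1->2] -> levels [4 3 4]
Step 3: flows [0->1,0=2,2->1] -> levels [3 5 3]
Step 4: flows [1->0,0=2,1->2] -> levels [4 3 4]
  -> period-2 cycle (repeats step 2); tank 2 never drops to <=2
Tank 2 never reaches <=2 within 15 steps

Answer: -1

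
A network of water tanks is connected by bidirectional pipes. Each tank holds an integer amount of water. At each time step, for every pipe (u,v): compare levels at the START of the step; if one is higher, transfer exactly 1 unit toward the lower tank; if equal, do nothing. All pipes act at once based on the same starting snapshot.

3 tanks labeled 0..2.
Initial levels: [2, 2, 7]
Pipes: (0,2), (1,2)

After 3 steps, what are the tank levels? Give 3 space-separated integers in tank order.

Step 1: flows [2->0,2->1] -> levels [3 3 5]
Step 2: flows [2->0,2->1] -> levels [4 4 3]
Step 3: flows [0->2,1->2] -> levels [3 3 5]

Answer: 3 3 5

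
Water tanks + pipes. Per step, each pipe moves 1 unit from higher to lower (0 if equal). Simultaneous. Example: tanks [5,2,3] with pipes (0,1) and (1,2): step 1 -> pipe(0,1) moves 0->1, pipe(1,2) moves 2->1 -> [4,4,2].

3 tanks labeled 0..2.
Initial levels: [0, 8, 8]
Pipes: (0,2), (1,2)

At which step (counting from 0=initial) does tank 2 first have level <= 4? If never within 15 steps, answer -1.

Answer: 7

Derivation:
Step 1: flows [2->0,1=2] -> levels [1 8 7]
Step 2: flows [2->0,1->2] -> levels [2 7 7]
Step 3: flows [2->0,1=2] -> levels [3 7 6]
Step 4: flows [2->0,1->2] -> levels [4 6 6]
Step 5: flows [2->0,1=2] -> levels [5 6 5]
Step 6: flows [0=2,1->2] -> levels [5 5 6]
Step 7: flows [2->0,2->1] -> levels [6 6 4]
Tank 2 first reaches <=4 at step 7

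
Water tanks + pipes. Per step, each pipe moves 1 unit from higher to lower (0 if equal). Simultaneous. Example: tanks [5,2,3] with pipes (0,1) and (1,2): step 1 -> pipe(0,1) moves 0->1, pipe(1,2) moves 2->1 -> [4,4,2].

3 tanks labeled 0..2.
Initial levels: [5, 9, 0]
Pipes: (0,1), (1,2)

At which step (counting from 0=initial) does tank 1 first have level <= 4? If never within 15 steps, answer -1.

Answer: 5

Derivation:
Step 1: flows [1->0,1->2] -> levels [6 7 1]
Step 2: flows [1->0,1->2] -> levels [7 5 2]
Step 3: flows [0->1,1->2] -> levels [6 5 3]
Step 4: flows [0->1,1->2] -> levels [5 5 4]
Step 5: flows [0=1,1->2] -> levels [5 4 5]
Tank 1 first reaches <=4 at step 5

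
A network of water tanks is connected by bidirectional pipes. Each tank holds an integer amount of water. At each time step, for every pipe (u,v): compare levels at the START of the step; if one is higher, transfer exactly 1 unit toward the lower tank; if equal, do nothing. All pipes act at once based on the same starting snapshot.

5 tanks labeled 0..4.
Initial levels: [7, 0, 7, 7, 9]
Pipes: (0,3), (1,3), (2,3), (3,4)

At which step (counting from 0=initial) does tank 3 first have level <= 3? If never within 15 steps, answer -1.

Step 1: flows [0=3,3->1,2=3,4->3] -> levels [7 1 7 7 8]
Step 2: flows [0=3,3->1,2=3,4->3] -> levels [7 2 7 7 7]
Step 3: flows [0=3,3->1,2=3,3=4] -> levels [7 3 7 6 7]
Step 4: flows [0->3,3->1,2->3,4->3] -> levels [6 4 6 8 6]
Step 5: flows [3->0,3->1,3->2,3->4] -> levels [7 5 7 4 7]
Step 6: flows [0->3,1->3,2->3,4->3] -> levels [6 4 6 8 6]
  -> period-2 cycle (repeats step 4); tank 3 never drops to <=3
Tank 3 never reaches <=3 within 15 steps

Answer: -1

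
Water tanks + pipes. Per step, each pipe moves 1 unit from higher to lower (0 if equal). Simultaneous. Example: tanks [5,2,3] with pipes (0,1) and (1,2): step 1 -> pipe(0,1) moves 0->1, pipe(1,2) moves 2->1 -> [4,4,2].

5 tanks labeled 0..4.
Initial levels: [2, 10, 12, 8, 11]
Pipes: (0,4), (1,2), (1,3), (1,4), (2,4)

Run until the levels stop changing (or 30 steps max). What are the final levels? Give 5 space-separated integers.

Step 1: flows [4->0,2->1,1->3,4->1,2->4] -> levels [3 11 10 9 10]
Step 2: flows [4->0,1->2,1->3,1->4,2=4] -> levels [4 8 11 10 10]
Step 3: flows [4->0,2->1,3->1,4->1,2->4] -> levels [5 11 9 9 9]
Step 4: flows [4->0,1->2,1->3,1->4,2=4] -> levels [6 8 10 10 9]
Step 5: flows [4->0,2->1,3->1,4->1,2->4] -> levels [7 11 8 9 8]
Step 6: flows [4->0,1->2,1->3,1->4,2=4] -> levels [8 8 9 10 8]
Step 7: flows [0=4,2->1,3->1,1=4,2->4] -> levels [8 10 7 9 9]
Step 8: flows [4->0,1->2,1->3,1->4,4->2] -> levels [9 7 9 10 8]
Step 9: flows [0->4,2->1,3->1,4->1,2->4] -> levels [8 10 7 9 9]
  -> period-2 cycle: step 9 state = step 7 state; never stabilizes
  -> state at step 30: (30-7) mod 2 = 1, same as step 8 -> [9 7 9 10 8]

Answer: 9 7 9 10 8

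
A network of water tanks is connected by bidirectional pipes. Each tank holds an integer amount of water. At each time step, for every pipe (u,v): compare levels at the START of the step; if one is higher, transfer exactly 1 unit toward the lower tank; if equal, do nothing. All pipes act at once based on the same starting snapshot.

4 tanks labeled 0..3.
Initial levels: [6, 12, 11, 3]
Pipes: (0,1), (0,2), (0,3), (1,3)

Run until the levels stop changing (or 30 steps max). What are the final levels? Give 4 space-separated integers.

Answer: 8 9 8 7

Derivation:
Step 1: flows [1->0,2->0,0->3,1->3] -> levels [7 10 10 5]
Step 2: flows [1->0,2->0,0->3,1->3] -> levels [8 8 9 7]
Step 3: flows [0=1,2->0,0->3,1->3] -> levels [8 7 8 9]
Step 4: flows [0->1,0=2,3->0,3->1] -> levels [8 9 8 7]
Step 5: flows [1->0,0=2,0->3,1->3] -> levels [8 7 8 9]
  -> period-2 cycle: step 5 state = step 3 state; never stabilizes
  -> state at step 30: (30-3) mod 2 = 1, same as step 4 -> [8 9 8 7]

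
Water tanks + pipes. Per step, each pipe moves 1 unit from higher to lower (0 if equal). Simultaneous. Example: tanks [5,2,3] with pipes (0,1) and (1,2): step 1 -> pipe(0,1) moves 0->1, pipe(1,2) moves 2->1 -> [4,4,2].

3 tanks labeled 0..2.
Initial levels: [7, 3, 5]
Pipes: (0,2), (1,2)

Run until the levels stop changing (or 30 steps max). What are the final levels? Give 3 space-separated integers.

Step 1: flows [0->2,2->1] -> levels [6 4 5]
Step 2: flows [0->2,2->1] -> levels [5 5 5]
Step 3: flows [0=2,1=2] -> levels [5 5 5]
  -> stable (no change)

Answer: 5 5 5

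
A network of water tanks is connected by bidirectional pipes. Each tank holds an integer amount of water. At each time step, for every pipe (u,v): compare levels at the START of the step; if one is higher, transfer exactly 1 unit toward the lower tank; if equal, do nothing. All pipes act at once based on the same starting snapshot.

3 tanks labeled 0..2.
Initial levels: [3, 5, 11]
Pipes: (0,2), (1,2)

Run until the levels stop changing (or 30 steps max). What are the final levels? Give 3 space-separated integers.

Answer: 6 6 7

Derivation:
Step 1: flows [2->0,2->1] -> levels [4 6 9]
Step 2: flows [2->0,2->1] -> levels [5 7 7]
Step 3: flows [2->0,1=2] -> levels [6 7 6]
Step 4: flows [0=2,1->2] -> levels [6 6 7]
Step 5: flows [2->0,2->1] -> levels [7 7 5]
Step 6: flows [0->2,1->2] -> levels [6 6 7]
  -> period-2 cycle: step 6 state = step 4 state; never stabilizes
  -> state at step 30: (30-4) mod 2 = 0, same as step 4 -> [6 6 7]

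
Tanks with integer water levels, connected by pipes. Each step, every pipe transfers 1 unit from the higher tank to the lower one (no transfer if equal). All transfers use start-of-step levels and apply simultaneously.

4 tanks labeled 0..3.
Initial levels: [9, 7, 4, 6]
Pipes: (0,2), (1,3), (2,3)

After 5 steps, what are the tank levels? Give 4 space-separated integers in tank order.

Step 1: flows [0->2,1->3,3->2] -> levels [8 6 6 6]
Step 2: flows [0->2,1=3,2=3] -> levels [7 6 7 6]
Step 3: flows [0=2,1=3,2->3] -> levels [7 6 6 7]
Step 4: flows [0->2,3->1,3->2] -> levels [6 7 8 5]
Step 5: flows [2->0,1->3,2->3] -> levels [7 6 6 7]

Answer: 7 6 6 7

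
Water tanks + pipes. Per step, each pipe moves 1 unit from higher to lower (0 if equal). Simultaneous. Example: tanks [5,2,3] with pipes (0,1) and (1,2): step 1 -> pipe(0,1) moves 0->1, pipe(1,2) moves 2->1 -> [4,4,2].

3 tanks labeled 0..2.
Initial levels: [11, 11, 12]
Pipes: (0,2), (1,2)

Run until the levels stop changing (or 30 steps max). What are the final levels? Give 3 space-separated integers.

Answer: 11 11 12

Derivation:
Step 1: flows [2->0,2->1] -> levels [12 12 10]
Step 2: flows [0->2,1->2] -> levels [11 11 12]
  -> period-2 cycle: step 2 state = step 0 state; never stabilizes
  -> state at step 30: (30-0) mod 2 = 0, same as step 0 -> [11 11 12]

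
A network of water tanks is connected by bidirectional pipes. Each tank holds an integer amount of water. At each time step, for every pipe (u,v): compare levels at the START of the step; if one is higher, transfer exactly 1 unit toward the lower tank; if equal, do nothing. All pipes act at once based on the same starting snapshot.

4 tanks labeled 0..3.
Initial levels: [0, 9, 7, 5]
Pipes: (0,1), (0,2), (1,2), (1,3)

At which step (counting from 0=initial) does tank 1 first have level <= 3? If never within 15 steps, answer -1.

Step 1: flows [1->0,2->0,1->2,1->3] -> levels [2 6 7 6]
Step 2: flows [1->0,2->0,2->1,1=3] -> levels [4 6 5 6]
Step 3: flows [1->0,2->0,1->2,1=3] -> levels [6 4 5 6]
Step 4: flows [0->1,0->2,2->1,3->1] -> levels [4 7 5 5]
Step 5: flows [1->0,2->0,1->2,1->3] -> levels [6 4 5 6]
  -> period-2 cycle (repeats step 3); tank 1 never drops to <=3
Tank 1 never reaches <=3 within 15 steps

Answer: -1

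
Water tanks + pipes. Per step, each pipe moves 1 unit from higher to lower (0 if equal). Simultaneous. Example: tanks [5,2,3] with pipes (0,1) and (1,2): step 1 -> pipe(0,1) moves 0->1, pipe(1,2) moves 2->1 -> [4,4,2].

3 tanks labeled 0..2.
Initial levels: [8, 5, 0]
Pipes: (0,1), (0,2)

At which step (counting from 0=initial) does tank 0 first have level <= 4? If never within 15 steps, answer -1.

Step 1: flows [0->1,0->2] -> levels [6 6 1]
Step 2: flows [0=1,0->2] -> levels [5 6 2]
Step 3: flows [1->0,0->2] -> levels [5 5 3]
Step 4: flows [0=1,0->2] -> levels [4 5 4]
Tank 0 first reaches <=4 at step 4

Answer: 4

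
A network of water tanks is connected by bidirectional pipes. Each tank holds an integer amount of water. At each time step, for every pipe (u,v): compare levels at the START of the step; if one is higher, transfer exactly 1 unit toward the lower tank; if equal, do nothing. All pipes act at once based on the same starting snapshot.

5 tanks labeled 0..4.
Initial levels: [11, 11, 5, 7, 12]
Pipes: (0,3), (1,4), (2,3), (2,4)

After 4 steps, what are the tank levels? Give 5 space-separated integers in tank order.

Answer: 9 10 10 8 9

Derivation:
Step 1: flows [0->3,4->1,3->2,4->2] -> levels [10 12 7 7 10]
Step 2: flows [0->3,1->4,2=3,4->2] -> levels [9 11 8 8 10]
Step 3: flows [0->3,1->4,2=3,4->2] -> levels [8 10 9 9 10]
Step 4: flows [3->0,1=4,2=3,4->2] -> levels [9 10 10 8 9]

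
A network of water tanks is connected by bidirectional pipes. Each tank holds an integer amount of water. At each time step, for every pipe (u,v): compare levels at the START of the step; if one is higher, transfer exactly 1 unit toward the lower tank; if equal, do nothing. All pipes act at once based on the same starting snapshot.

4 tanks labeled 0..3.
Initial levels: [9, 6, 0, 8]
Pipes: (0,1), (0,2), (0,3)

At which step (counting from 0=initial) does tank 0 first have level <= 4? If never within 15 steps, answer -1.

Answer: 5

Derivation:
Step 1: flows [0->1,0->2,0->3] -> levels [6 7 1 9]
Step 2: flows [1->0,0->2,3->0] -> levels [7 6 2 8]
Step 3: flows [0->1,0->2,3->0] -> levels [6 7 3 7]
Step 4: flows [1->0,0->2,3->0] -> levels [7 6 4 6]
Step 5: flows [0->1,0->2,0->3] -> levels [4 7 5 7]
Tank 0 first reaches <=4 at step 5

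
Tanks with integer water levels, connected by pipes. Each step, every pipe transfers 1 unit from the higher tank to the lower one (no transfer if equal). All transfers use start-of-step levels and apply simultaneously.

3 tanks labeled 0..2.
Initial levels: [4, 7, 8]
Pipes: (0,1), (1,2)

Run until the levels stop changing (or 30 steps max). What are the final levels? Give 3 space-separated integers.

Answer: 7 5 7

Derivation:
Step 1: flows [1->0,2->1] -> levels [5 7 7]
Step 2: flows [1->0,1=2] -> levels [6 6 7]
Step 3: flows [0=1,2->1] -> levels [6 7 6]
Step 4: flows [1->0,1->2] -> levels [7 5 7]
Step 5: flows [0->1,2->1] -> levels [6 7 6]
  -> period-2 cycle: step 5 state = step 3 state; never stabilizes
  -> state at step 30: (30-3) mod 2 = 1, same as step 4 -> [7 5 7]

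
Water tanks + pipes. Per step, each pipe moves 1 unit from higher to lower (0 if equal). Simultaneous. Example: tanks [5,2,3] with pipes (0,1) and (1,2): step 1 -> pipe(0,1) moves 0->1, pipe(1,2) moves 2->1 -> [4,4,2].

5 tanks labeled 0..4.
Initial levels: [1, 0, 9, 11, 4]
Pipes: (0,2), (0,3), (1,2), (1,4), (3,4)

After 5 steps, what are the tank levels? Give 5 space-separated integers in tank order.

Answer: 6 6 4 4 5

Derivation:
Step 1: flows [2->0,3->0,2->1,4->1,3->4] -> levels [3 2 7 9 4]
Step 2: flows [2->0,3->0,2->1,4->1,3->4] -> levels [5 4 5 7 4]
Step 3: flows [0=2,3->0,2->1,1=4,3->4] -> levels [6 5 4 5 5]
Step 4: flows [0->2,0->3,1->2,1=4,3=4] -> levels [4 4 6 6 5]
Step 5: flows [2->0,3->0,2->1,4->1,3->4] -> levels [6 6 4 4 5]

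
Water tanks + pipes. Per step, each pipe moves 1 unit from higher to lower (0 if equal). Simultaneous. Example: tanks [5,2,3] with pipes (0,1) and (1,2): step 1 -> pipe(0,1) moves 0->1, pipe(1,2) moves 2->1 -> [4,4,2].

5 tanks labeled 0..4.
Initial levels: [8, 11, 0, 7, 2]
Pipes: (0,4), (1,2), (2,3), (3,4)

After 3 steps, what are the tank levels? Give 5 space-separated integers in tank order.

Answer: 6 8 4 5 5

Derivation:
Step 1: flows [0->4,1->2,3->2,3->4] -> levels [7 10 2 5 4]
Step 2: flows [0->4,1->2,3->2,3->4] -> levels [6 9 4 3 6]
Step 3: flows [0=4,1->2,2->3,4->3] -> levels [6 8 4 5 5]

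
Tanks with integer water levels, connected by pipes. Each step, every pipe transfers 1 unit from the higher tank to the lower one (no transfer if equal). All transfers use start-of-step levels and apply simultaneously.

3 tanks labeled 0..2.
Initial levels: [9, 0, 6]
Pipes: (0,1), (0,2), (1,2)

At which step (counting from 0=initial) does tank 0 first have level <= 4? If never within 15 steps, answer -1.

Answer: -1

Derivation:
Step 1: flows [0->1,0->2,2->1] -> levels [7 2 6]
Step 2: flows [0->1,0->2,2->1] -> levels [5 4 6]
Step 3: flows [0->1,2->0,2->1] -> levels [5 6 4]
Step 4: flows [1->0,0->2,1->2] -> levels [5 4 6]
  -> period-2 cycle (repeats step 2); tank 0 never drops to <=4
Tank 0 never reaches <=4 within 15 steps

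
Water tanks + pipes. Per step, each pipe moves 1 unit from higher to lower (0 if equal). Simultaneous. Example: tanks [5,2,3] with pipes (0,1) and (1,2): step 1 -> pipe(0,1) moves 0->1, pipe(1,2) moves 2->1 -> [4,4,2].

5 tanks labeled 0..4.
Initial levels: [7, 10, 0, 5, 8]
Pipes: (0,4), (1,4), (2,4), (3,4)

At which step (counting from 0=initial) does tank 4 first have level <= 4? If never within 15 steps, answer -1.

Answer: 5

Derivation:
Step 1: flows [4->0,1->4,4->2,4->3] -> levels [8 9 1 6 6]
Step 2: flows [0->4,1->4,4->2,3=4] -> levels [7 8 2 6 7]
Step 3: flows [0=4,1->4,4->2,4->3] -> levels [7 7 3 7 6]
Step 4: flows [0->4,1->4,4->2,3->4] -> levels [6 6 4 6 8]
Step 5: flows [4->0,4->1,4->2,4->3] -> levels [7 7 5 7 4]
Tank 4 first reaches <=4 at step 5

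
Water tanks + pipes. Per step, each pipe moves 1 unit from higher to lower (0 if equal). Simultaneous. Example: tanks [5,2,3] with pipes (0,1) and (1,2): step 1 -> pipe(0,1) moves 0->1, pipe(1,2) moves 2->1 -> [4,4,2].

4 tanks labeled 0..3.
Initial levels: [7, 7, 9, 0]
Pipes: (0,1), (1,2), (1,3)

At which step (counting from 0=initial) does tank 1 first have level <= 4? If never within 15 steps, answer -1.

Answer: 5

Derivation:
Step 1: flows [0=1,2->1,1->3] -> levels [7 7 8 1]
Step 2: flows [0=1,2->1,1->3] -> levels [7 7 7 2]
Step 3: flows [0=1,1=2,1->3] -> levels [7 6 7 3]
Step 4: flows [0->1,2->1,1->3] -> levels [6 7 6 4]
Step 5: flows [1->0,1->2,1->3] -> levels [7 4 7 5]
Tank 1 first reaches <=4 at step 5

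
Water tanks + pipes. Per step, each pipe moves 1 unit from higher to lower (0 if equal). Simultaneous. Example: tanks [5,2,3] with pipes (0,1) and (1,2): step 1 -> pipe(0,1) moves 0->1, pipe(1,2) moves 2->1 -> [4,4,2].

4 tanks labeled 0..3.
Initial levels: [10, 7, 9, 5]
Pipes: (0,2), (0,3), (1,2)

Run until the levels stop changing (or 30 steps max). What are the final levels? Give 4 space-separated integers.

Step 1: flows [0->2,0->3,2->1] -> levels [8 8 9 6]
Step 2: flows [2->0,0->3,2->1] -> levels [8 9 7 7]
Step 3: flows [0->2,0->3,1->2] -> levels [6 8 9 8]
Step 4: flows [2->0,3->0,2->1] -> levels [8 9 7 7]
  -> period-2 cycle: step 4 state = step 2 state; never stabilizes
  -> state at step 30: (30-2) mod 2 = 0, same as step 2 -> [8 9 7 7]

Answer: 8 9 7 7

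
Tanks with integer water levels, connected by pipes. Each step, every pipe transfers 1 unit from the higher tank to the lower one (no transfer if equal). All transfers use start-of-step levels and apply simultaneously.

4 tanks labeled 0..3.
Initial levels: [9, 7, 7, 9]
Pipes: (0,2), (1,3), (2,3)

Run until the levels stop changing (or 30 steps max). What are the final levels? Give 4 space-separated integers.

Answer: 9 7 7 9

Derivation:
Step 1: flows [0->2,3->1,3->2] -> levels [8 8 9 7]
Step 2: flows [2->0,1->3,2->3] -> levels [9 7 7 9]
  -> period-2 cycle: step 2 state = step 0 state; never stabilizes
  -> state at step 30: (30-0) mod 2 = 0, same as step 0 -> [9 7 7 9]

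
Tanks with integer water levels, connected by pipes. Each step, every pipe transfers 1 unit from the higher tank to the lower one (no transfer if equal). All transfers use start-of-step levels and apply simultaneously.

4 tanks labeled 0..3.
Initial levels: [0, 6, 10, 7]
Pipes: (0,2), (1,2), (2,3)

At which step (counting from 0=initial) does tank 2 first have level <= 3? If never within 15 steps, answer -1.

Answer: -1

Derivation:
Step 1: flows [2->0,2->1,2->3] -> levels [1 7 7 8]
Step 2: flows [2->0,1=2,3->2] -> levels [2 7 7 7]
Step 3: flows [2->0,1=2,2=3] -> levels [3 7 6 7]
Step 4: flows [2->0,1->2,3->2] -> levels [4 6 7 6]
Step 5: flows [2->0,2->1,2->3] -> levels [5 7 4 7]
Step 6: flows [0->2,1->2,3->2] -> levels [4 6 7 6]
  -> period-2 cycle (repeats step 4); tank 2 never drops to <=3
Tank 2 never reaches <=3 within 15 steps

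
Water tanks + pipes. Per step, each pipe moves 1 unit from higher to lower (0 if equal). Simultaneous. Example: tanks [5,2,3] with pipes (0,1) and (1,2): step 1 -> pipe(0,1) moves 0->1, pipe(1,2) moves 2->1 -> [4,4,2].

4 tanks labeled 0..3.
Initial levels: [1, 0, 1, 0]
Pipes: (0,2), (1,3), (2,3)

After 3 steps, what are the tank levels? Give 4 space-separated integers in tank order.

Answer: 1 0 0 1

Derivation:
Step 1: flows [0=2,1=3,2->3] -> levels [1 0 0 1]
Step 2: flows [0->2,3->1,3->2] -> levels [0 1 2 -1]
Step 3: flows [2->0,1->3,2->3] -> levels [1 0 0 1]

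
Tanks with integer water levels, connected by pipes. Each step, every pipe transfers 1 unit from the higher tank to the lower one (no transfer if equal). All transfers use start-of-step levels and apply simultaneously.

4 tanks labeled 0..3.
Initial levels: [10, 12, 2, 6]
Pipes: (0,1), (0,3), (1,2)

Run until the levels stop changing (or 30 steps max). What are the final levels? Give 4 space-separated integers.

Answer: 9 6 8 7

Derivation:
Step 1: flows [1->0,0->3,1->2] -> levels [10 10 3 7]
Step 2: flows [0=1,0->3,1->2] -> levels [9 9 4 8]
Step 3: flows [0=1,0->3,1->2] -> levels [8 8 5 9]
Step 4: flows [0=1,3->0,1->2] -> levels [9 7 6 8]
Step 5: flows [0->1,0->3,1->2] -> levels [7 7 7 9]
Step 6: flows [0=1,3->0,1=2] -> levels [8 7 7 8]
Step 7: flows [0->1,0=3,1=2] -> levels [7 8 7 8]
Step 8: flows [1->0,3->0,1->2] -> levels [9 6 8 7]
Step 9: flows [0->1,0->3,2->1] -> levels [7 8 7 8]
  -> period-2 cycle: step 9 state = step 7 state; never stabilizes
  -> state at step 30: (30-7) mod 2 = 1, same as step 8 -> [9 6 8 7]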